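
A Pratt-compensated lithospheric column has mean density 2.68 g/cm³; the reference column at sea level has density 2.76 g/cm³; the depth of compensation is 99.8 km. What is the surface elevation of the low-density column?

ρ_ref D = ρ (D + h) → h = D (ρ_ref − ρ)/ρ.
h = 99.8 km × (2.76 − 2.68)/2.68 = 2.98 km.

2.98 km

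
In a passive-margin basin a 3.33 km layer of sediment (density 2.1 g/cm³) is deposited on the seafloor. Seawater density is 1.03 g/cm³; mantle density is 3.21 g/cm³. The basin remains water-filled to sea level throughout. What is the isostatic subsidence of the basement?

Submarine loading: the sediment displaces seawater, and the subsidence is in turn flooded, so s (ρ_m − ρ_w) = t (ρ_sed − ρ_w).
s = 3.33 km × (2.1 − 1.03) / (3.21 − 1.03) = 1.63 km.

1.63 km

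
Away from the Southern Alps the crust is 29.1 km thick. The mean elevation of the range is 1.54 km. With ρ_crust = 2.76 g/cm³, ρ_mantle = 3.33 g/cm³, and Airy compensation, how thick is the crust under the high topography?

Root depth r = h ρ_c / (ρ_m − ρ_c) = 1.54 km × 2.76 / 0.57 = 7.457 km.
Total thickness = T + h + r = 29.1 km + 1.54 km + 7.457 km = 38.1 km.

38.1 km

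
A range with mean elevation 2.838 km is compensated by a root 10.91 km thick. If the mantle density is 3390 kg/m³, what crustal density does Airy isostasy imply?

2690 kg/m³

ρ_c h = (ρ_m − ρ_c) r → ρ_c (h + r) = ρ_m r → ρ_c = ρ_m r / (h + r).
ρ_c = 3390 × 10.91 km / (2.838 km + 10.91 km) = 2690 kg/m³.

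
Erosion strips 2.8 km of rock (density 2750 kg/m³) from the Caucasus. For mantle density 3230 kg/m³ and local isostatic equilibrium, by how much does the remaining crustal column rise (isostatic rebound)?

2.38 km

Unloading: uplift u = e ρ_c/ρ_m = 2.8 km × 2750/3230 = 2.38 km.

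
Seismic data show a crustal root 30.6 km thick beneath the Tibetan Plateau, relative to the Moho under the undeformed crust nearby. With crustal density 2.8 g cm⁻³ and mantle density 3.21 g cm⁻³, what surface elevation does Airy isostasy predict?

Balancing pressure at the compensation depth: ρ_c h = (ρ_m − ρ_c) r.
h = r (ρ_m − ρ_c) / ρ_c = 30.6 km × (3.21 − 2.8) / 2.8 = 4.48 km.

4.48 km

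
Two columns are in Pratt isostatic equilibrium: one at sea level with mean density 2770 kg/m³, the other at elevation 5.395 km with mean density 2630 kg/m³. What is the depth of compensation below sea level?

101 km

ρ_ref D = ρ (D + h) → D (ρ_ref − ρ) = ρ h.
D = ρ h/(ρ_ref − ρ) = 2630 × 5.395 km/(2770 − 2630) = 101 km.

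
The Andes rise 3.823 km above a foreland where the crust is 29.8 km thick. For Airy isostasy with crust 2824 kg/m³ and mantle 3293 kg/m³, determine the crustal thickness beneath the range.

56.6 km

Root depth r = h ρ_c / (ρ_m − ρ_c) = 3.823 km × 2824 / 469 = 23.02 km.
Total thickness = T + h + r = 29.8 km + 3.823 km + 23.02 km = 56.6 km.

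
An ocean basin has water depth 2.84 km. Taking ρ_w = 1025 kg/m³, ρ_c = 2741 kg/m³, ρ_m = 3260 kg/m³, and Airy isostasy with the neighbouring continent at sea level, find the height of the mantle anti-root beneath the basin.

9.39 km

Balancing pressure at the compensation depth: replacing crust with seawater at the top is compensated by replacing crust with mantle at the base: d (ρ_c − ρ_w) = a (ρ_m − ρ_c).
a = d (ρ_c − ρ_w)/(ρ_m − ρ_c) = 2.84 km × 1716/519 = 9.39 km.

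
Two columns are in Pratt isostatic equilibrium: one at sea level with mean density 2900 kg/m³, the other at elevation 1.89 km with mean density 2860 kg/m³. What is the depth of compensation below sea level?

ρ_ref D = ρ (D + h) → D (ρ_ref − ρ) = ρ h.
D = ρ h/(ρ_ref − ρ) = 2860 × 1.89 km/(2900 − 2860) = 135 km.

135 km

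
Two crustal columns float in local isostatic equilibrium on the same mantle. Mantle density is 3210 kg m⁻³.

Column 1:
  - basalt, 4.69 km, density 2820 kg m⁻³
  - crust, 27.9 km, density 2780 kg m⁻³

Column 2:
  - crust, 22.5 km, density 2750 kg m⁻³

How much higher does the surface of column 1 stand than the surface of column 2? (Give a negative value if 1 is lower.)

For any compensation level in the mantle, the mantle terms cancel and isostasy reduces to e = (Σt_1 − Σt_2) − (Σ(ρt)_1 − Σ(ρt)_2) / ρ_m.
Σt_1 = 32.59 km; Σt_2 = 22.5 km; Σ(ρt)_1 = 90787.8; Σ(ρt)_2 = 61875 (in km·kg m⁻³).
e = (32.59 − 22.5) − (90787.8 − 61875) / 3210 = 1.08 km.

1.08 km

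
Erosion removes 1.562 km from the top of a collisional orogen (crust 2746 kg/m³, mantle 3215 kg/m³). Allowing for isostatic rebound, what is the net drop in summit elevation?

0.228 km

Rebound u = e ρ_c/ρ_m = 1.562 km × 2746/3215 = 1.334 km.
Net surface drop = e − u = 1.562 km − 1.334 km = e (ρ_m − ρ_c)/ρ_m = 0.228 km.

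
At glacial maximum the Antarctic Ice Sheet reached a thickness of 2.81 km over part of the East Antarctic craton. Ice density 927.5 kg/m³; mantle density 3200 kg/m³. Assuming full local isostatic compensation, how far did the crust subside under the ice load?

0.814 km

By Archimedes' principle applied to the lithosphere: the ice load ρ_ice t is balanced by mantle displaced below, ρ_m s.
s = t ρ_ice / ρ_m = 2.81 km × 927.5/3200 = 0.814 km.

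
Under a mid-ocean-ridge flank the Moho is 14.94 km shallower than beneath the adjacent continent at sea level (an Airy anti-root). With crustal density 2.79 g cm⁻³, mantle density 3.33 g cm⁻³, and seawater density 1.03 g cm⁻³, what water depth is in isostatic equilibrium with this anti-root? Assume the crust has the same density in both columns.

4.58 km

Replacing a thickness d of crust by seawater at the top must be balanced by replacing crust with mantle at the base: d (ρ_c − ρ_w) = a (ρ_m − ρ_c).
d = a (ρ_m − ρ_c)/(ρ_c − ρ_w) = 14.94 km × 0.54/1.76 = 4.58 km.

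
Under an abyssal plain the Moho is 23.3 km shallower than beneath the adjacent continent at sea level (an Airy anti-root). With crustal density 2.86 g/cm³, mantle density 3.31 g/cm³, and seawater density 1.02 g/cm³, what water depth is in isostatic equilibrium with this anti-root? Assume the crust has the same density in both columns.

Replacing a thickness d of crust by seawater at the top must be balanced by replacing crust with mantle at the base: d (ρ_c − ρ_w) = a (ρ_m − ρ_c).
d = a (ρ_m − ρ_c)/(ρ_c − ρ_w) = 23.3 km × 0.45/1.84 = 5.7 km.

5.7 km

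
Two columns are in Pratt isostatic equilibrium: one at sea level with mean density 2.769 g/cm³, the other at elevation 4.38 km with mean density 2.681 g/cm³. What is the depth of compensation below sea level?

133 km

ρ_ref D = ρ (D + h) → D (ρ_ref − ρ) = ρ h.
D = ρ h/(ρ_ref − ρ) = 2.681 × 4.38 km/(2.769 − 2.681) = 133 km.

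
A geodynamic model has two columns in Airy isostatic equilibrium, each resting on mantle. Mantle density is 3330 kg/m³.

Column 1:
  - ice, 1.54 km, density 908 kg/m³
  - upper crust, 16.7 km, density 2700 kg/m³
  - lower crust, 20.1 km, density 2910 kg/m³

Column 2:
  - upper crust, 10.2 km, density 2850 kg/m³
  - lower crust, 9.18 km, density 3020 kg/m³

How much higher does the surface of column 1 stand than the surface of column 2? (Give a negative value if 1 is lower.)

4.49 km

For any compensation level in the mantle, the mantle terms cancel and isostasy reduces to e = (Σt_1 − Σt_2) − (Σ(ρt)_1 − Σ(ρt)_2) / ρ_m.
Σt_1 = 38.34 km; Σt_2 = 19.38 km; Σ(ρt)_1 = 104979.32; Σ(ρt)_2 = 56793.6 (in km·kg/m³).
e = (38.34 − 19.38) − (104979.32 − 56793.6) / 3330 = 4.49 km.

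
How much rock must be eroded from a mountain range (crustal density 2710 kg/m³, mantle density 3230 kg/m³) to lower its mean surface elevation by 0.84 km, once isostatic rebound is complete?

Net drop Δ = e − u = e − e ρ_c/ρ_m = e (ρ_m − ρ_c)/ρ_m.
e = Δ ρ_m/(ρ_m − ρ_c) = 0.84 km × 3230/520 = 5.22 km.

5.22 km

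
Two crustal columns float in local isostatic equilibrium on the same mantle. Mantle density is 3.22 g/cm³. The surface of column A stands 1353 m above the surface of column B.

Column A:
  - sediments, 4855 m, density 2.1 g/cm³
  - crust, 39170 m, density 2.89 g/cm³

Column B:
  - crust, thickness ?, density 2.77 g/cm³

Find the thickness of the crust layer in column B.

31100 m

Take the compensation level at the base of the deeper column (depth z_c below the surface of column A) and equate Σ ρ_i t_i down to z_c; mantle fills any gap and the z_c terms cancel.
Column A: 4855×2.1 + 39170×2.89 + (z_c − 44025)×3.22
Column B: 1353×0 + x×2.77 + (z_c − 1353 − 0 − x)×3.22
The z_c×3.22 term appears on both sides and cancels. Collect the known terms of each column as K = Σ(ρt)_known − 3.22 × (depth of known layers): K_A = 123396.8 − 3.22×44025 = −18363.7; K_B = 0 − 3.22×(1353 + 0) = −4356.66.
Balance: K_A = K_B − x×(3.22 − 2.77), so x = (K_B − K_A)/(3.22 − 2.77) = 14007/0.45 = 31100 m.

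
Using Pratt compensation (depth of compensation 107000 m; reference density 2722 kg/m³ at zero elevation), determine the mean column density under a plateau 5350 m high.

2590 kg/m³

Pratt balance: ρ_ref D = ρ (D + h).
ρ = ρ_ref D/(D + h) = 2722 × 107000 m/(107000 m + 5350 m) = 2590 kg/m³.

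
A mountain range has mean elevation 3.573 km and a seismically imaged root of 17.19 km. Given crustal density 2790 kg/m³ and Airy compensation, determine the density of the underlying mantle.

Airy balance: ρ_c h = (ρ_m − ρ_c) r → ρ_m = ρ_c (1 + h/r).
ρ_m = 2790 × (1 + 3.573 km/17.19 km) = 3370 kg/m³.

3370 kg/m³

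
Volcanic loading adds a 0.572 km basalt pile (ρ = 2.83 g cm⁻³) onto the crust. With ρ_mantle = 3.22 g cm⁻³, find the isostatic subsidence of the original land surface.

0.503 km

Subaerial loading: s = t ρ_load / ρ_m.
s = 0.572 km × 2.83/3.22 = 0.503 km.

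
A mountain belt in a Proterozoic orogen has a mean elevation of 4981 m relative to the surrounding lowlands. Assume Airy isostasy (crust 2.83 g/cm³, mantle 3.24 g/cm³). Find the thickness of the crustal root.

34400 m

By Archimedes' principle applied to the lithosphere: the weight of the topography is balanced by the buoyancy of the root, ρ_c h = (ρ_m − ρ_c) r.
r = h · ρ_c / (ρ_m − ρ_c) = 4981 m × 2.83 / (3.24 − 2.83) = 34400 m.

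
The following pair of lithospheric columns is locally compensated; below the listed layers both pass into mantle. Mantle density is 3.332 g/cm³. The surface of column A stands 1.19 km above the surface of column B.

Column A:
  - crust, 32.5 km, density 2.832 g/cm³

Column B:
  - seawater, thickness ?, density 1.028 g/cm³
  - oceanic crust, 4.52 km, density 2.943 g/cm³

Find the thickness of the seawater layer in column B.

Take the compensation level at the base of the deeper column (depth z_c below the surface of column A) and equate Σ ρ_i t_i down to z_c; mantle fills any gap and the z_c terms cancel.
Column A: 32.5×2.832 + (z_c − 32.5)×3.332
Column B: 1.19×0 + x×1.028 + 4.52×2.943 + (z_c − 1.19 − 4.52 − x)×3.332
The z_c×3.332 term appears on both sides and cancels. Collect the known terms of each column as K = Σ(ρt)_known − 3.332 × (depth of known layers): K_A = 92.04 − 3.332×32.5 = −16.25; K_B = 13.30236 − 3.332×(1.19 + 4.52) = −5.72336.
Balance: K_A = K_B − x×(3.332 − 1.028), so x = (K_B − K_A)/(3.332 − 1.028) = 10.5266/2.304 = 4.57 km.

4.57 km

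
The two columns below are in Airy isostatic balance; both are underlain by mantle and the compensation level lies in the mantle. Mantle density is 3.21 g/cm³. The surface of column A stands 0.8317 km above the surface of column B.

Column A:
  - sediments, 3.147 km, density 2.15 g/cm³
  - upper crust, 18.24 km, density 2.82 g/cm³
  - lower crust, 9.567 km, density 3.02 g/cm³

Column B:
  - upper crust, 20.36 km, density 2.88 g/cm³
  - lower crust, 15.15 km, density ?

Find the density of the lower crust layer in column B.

Take the compensation level at the base of the deeper column (depth z_c below the surface of column A) and equate Σ ρ_i t_i down to z_c; mantle fills any gap and the z_c terms cancel.
Column A: 3.147×2.15 + 18.24×2.82 + 9.567×3.02 + (z_c − 30.954)×3.21
Column B: 0.8317×0 + 20.36×2.88 + 15.15×ρ + (z_c − 0.8317 − 35.51)×3.21
The z_c×3.21 term appears on both sides and cancels. Collect the known terms of each column as K = Σ(ρt)_known − 3.21 × (depth of known layers): K_A = 87.09519 − 3.21×30.954 = −12.26715; K_B = 58.6368 − 3.21×(0.8317 + 35.51) = −58.020057.
Balance: K_A = K_B + 15.15×ρ, so ρ = (K_A − K_B)/15.15 = 45.7529/15.15 = 3.02 g/cm³.

3.02 g/cm³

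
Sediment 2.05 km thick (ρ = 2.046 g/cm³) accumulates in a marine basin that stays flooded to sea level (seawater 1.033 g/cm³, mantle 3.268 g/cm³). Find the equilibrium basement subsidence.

0.929 km

Submarine loading: the sediment displaces seawater, and the subsidence is in turn flooded, so s (ρ_m − ρ_w) = t (ρ_sed − ρ_w).
s = 2.05 km × (2.046 − 1.033) / (3.268 − 1.033) = 0.929 km.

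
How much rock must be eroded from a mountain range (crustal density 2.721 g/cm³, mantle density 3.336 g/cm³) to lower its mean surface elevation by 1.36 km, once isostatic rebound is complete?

Net drop Δ = e − u = e − e ρ_c/ρ_m = e (ρ_m − ρ_c)/ρ_m.
e = Δ ρ_m/(ρ_m − ρ_c) = 1.36 km × 3.336/0.615 = 7.38 km.

7.38 km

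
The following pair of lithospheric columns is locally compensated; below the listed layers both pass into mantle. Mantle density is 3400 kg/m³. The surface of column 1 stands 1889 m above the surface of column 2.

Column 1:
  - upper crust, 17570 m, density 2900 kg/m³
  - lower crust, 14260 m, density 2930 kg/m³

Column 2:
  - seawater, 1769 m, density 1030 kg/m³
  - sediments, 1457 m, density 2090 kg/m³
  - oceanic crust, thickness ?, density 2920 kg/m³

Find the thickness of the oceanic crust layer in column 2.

6170 m

Take the compensation level at the base of the deeper column (depth z_c below the surface of column 1) and equate Σ ρ_i t_i down to z_c; mantle fills any gap and the z_c terms cancel.
Column 1: 17570×2900 + 14260×2930 + (z_c − 31830)×3400
Column 2: 1889×0 + 1769×1030 + 1457×2090 + x×2920 + (z_c − 1889 − 3226 − x)×3400
The z_c×3400 term appears on both sides and cancels. Collect the known terms of each column as K = Σ(ρt)_known − 3400 × (depth of known layers): K_1 = 92734800 − 3400×31830 = −15487200; K_2 = 4867200 − 3400×(1889 + 3226) = −12523800.
Balance: K_1 = K_2 − x×(3400 − 2920), so x = (K_2 − K_1)/(3400 − 2920) = 2963400/480 = 6170 m.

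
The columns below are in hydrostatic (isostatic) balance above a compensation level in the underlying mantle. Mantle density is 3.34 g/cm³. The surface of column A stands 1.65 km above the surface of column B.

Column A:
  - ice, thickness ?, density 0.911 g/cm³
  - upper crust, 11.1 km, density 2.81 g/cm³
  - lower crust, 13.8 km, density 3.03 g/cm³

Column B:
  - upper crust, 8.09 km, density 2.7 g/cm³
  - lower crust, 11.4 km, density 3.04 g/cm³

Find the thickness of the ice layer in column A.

Take the compensation level at the base of the deeper column (depth z_c below the surface of column A) and equate Σ ρ_i t_i down to z_c; mantle fills any gap and the z_c terms cancel.
Column A: x×0.911 + 11.1×2.81 + 13.8×3.03 + (z_c − 24.9 − x)×3.34
Column B: 1.65×0 + 8.09×2.7 + 11.4×3.04 + (z_c − 1.65 − 19.49)×3.34
The z_c×3.34 term appears on both sides and cancels. Collect the known terms of each column as K = Σ(ρt)_known − 3.34 × (depth of known layers): K_A = 73.005 − 3.34×24.9 = −10.161; K_B = 56.499 − 3.34×(1.65 + 19.49) = −14.1086.
Balance: K_A − x×(3.34 − 0.911) = K_B, so x = (K_A − K_B)/(3.34 − 0.911) = 3.9476/2.429 = 1.63 km.

1.63 km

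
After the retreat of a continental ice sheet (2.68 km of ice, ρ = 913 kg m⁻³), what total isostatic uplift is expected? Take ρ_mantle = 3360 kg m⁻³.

Removing the load lets mantle flow back in; uplift u satisfies ρ_ice t = ρ_m u.
u = t ρ_ice/ρ_m = 2.68 km × 913/3360 = 0.728 km.

0.728 km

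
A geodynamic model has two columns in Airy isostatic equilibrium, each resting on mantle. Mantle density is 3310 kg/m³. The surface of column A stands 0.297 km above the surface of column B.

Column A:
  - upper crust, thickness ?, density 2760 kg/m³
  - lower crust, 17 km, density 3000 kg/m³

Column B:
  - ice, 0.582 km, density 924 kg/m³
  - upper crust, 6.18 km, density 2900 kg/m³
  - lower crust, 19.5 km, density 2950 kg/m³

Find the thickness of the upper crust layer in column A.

Take the compensation level at the base of the deeper column (depth z_c below the surface of column A) and equate Σ ρ_i t_i down to z_c; mantle fills any gap and the z_c terms cancel.
Column A: x×2760 + 17×3000 + (z_c − 17 − x)×3310
Column B: 0.297×0 + 0.582×924 + 6.18×2900 + 19.5×2950 + (z_c − 0.297 − 26.262)×3310
The z_c×3310 term appears on both sides and cancels. Collect the known terms of each column as K = Σ(ρt)_known − 3310 × (depth of known layers): K_A = 51000 − 3310×17 = −5270; K_B = 75984.768 − 3310×(0.297 + 26.262) = −11925.522.
Balance: K_A − x×(3310 − 2760) = K_B, so x = (K_A − K_B)/(3310 − 2760) = 6655.52/550 = 12.1 km.

12.1 km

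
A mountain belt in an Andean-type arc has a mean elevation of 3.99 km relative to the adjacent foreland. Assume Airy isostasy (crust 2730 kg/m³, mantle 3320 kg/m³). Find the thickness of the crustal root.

By Archimedes' principle applied to the lithosphere: the weight of the topography is balanced by the buoyancy of the root, ρ_c h = (ρ_m − ρ_c) r.
r = h · ρ_c / (ρ_m − ρ_c) = 3.99 km × 2730 / (3320 − 2730) = 18.5 km.

18.5 km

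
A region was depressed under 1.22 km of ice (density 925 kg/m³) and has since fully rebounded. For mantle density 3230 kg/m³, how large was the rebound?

0.349 km

Removing the load lets mantle flow back in; uplift u satisfies ρ_ice t = ρ_m u.
u = t ρ_ice/ρ_m = 1.22 km × 925/3230 = 0.349 km.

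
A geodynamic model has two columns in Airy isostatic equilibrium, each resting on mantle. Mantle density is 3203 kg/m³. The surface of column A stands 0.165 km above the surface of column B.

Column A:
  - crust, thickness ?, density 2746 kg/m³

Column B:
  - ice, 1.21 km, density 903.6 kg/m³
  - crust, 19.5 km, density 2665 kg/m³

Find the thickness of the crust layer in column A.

Take the compensation level at the base of the deeper column (depth z_c below the surface of column A) and equate Σ ρ_i t_i down to z_c; mantle fills any gap and the z_c terms cancel.
Column A: x×2746 + (z_c − 0 − x)×3203
Column B: 0.165×0 + 1.21×903.6 + 19.5×2665 + (z_c − 0.165 − 20.71)×3203
The z_c×3203 term appears on both sides and cancels. Collect the known terms of each column as K = Σ(ρt)_known − 3203 × (depth of known layers): K_A = 0 − 3203×0 = 0; K_B = 53060.856 − 3203×(0.165 + 20.71) = −13801.769.
Balance: K_A − x×(3203 − 2746) = K_B, so x = (K_A − K_B)/(3203 − 2746) = 13801.8/457 = 30.2 km.

30.2 km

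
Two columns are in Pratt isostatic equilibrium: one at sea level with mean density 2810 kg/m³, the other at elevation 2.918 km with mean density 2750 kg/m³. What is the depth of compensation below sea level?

ρ_ref D = ρ (D + h) → D (ρ_ref − ρ) = ρ h.
D = ρ h/(ρ_ref − ρ) = 2750 × 2.918 km/(2810 − 2750) = 134 km.

134 km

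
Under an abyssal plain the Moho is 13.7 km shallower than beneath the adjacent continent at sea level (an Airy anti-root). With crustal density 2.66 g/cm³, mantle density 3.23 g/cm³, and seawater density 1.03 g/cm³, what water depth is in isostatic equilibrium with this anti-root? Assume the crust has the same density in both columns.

4.79 km

Replacing a thickness d of crust by seawater at the top must be balanced by replacing crust with mantle at the base: d (ρ_c − ρ_w) = a (ρ_m − ρ_c).
d = a (ρ_m − ρ_c)/(ρ_c − ρ_w) = 13.7 km × 0.57/1.63 = 4.79 km.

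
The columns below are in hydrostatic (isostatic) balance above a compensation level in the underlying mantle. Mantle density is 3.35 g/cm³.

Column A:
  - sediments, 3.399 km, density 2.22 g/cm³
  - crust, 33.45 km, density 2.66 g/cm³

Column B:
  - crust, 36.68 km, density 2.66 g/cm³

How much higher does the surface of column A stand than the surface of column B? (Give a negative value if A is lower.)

For any compensation level in the mantle, the mantle terms cancel and isostasy reduces to e = (Σt_A − Σt_B) − (Σ(ρt)_A − Σ(ρt)_B) / ρ_m.
Σt_A = 36.849 km; Σt_B = 36.68 km; Σ(ρt)_A = 96.52278; Σ(ρt)_B = 97.5688 (in km·g/cm³).
e = (36.849 − 36.68) − (96.52278 − 97.5688) / 3.35 = 0.481 km.

0.481 km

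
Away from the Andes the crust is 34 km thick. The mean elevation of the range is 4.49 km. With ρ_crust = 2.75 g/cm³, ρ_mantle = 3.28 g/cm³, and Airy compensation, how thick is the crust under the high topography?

61.8 km

Root depth r = h ρ_c / (ρ_m − ρ_c) = 4.49 km × 2.75 / 0.53 = 23.3 km.
Total thickness = T + h + r = 34 km + 4.49 km + 23.3 km = 61.8 km.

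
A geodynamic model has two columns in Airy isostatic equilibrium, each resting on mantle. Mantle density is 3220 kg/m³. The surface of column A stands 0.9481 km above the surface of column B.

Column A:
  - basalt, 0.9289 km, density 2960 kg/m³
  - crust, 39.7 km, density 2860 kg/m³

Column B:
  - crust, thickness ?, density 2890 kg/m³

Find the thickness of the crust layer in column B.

Take the compensation level at the base of the deeper column (depth z_c below the surface of column A) and equate Σ ρ_i t_i down to z_c; mantle fills any gap and the z_c terms cancel.
Column A: 0.9289×2960 + 39.7×2860 + (z_c − 40.6289)×3220
Column B: 0.9481×0 + x×2890 + (z_c − 0.9481 − 0 − x)×3220
The z_c×3220 term appears on both sides and cancels. Collect the known terms of each column as K = Σ(ρt)_known − 3220 × (depth of known layers): K_A = 116291.544 − 3220×40.6289 = −14533.514; K_B = 0 − 3220×(0.9481 + 0) = −3052.882.
Balance: K_A = K_B − x×(3220 − 2890), so x = (K_B − K_A)/(3220 − 2890) = 11480.6/330 = 34.8 km.

34.8 km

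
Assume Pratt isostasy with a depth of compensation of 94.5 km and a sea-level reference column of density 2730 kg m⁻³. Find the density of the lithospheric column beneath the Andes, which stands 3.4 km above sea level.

2640 kg m⁻³

Pratt balance: ρ_ref D = ρ (D + h).
ρ = ρ_ref D/(D + h) = 2730 × 94.5 km/(94.5 km + 3.4 km) = 2640 kg m⁻³.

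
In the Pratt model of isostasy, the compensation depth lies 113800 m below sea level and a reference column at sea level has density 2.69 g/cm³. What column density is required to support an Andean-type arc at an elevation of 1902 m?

Pratt balance: ρ_ref D = ρ (D + h).
ρ = ρ_ref D/(D + h) = 2.69 × 113800 m/(113800 m + 1902 m) = 2.65 g/cm³.

2.65 g/cm³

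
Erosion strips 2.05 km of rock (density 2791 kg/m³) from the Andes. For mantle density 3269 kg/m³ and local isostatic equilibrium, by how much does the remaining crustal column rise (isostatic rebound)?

Unloading: uplift u = e ρ_c/ρ_m = 2.05 km × 2791/3269 = 1.75 km.

1.75 km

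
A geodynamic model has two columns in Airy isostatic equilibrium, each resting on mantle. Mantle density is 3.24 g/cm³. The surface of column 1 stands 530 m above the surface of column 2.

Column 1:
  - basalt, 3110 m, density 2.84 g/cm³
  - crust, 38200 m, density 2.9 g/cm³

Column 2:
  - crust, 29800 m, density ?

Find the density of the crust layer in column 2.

2.82 g/cm³

Take the compensation level at the base of the deeper column (depth z_c below the surface of column 1) and equate Σ ρ_i t_i down to z_c; mantle fills any gap and the z_c terms cancel.
Column 1: 3110×2.84 + 38200×2.9 + (z_c − 41310)×3.24
Column 2: 530×0 + 29800×ρ + (z_c − 530 − 29800)×3.24
The z_c×3.24 term appears on both sides and cancels. Collect the known terms of each column as K = Σ(ρt)_known − 3.24 × (depth of known layers): K_1 = 119612.4 − 3.24×41310 = −14232; K_2 = 0 − 3.24×(530 + 29800) = −98269.2.
Balance: K_1 = K_2 + 29800×ρ, so ρ = (K_1 − K_2)/29800 = 84037.2/29800 = 2.82 g/cm³.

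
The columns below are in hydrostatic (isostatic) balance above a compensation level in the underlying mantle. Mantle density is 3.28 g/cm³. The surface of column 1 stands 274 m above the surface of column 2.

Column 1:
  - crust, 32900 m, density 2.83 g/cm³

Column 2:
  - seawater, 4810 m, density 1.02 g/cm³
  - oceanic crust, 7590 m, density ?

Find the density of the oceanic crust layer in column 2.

Take the compensation level at the base of the deeper column (depth z_c below the surface of column 1) and equate Σ ρ_i t_i down to z_c; mantle fills any gap and the z_c terms cancel.
Column 1: 32900×2.83 + (z_c − 32900)×3.28
Column 2: 274×0 + 4810×1.02 + 7590×ρ + (z_c − 274 − 12400)×3.28
The z_c×3.28 term appears on both sides and cancels. Collect the known terms of each column as K = Σ(ρt)_known − 3.28 × (depth of known layers): K_1 = 93107 − 3.28×32900 = −14805; K_2 = 4906.2 − 3.28×(274 + 12400) = −36664.52.
Balance: K_1 = K_2 + 7590×ρ, so ρ = (K_1 − K_2)/7590 = 21859.5/7590 = 2.88 g/cm³.

2.88 g/cm³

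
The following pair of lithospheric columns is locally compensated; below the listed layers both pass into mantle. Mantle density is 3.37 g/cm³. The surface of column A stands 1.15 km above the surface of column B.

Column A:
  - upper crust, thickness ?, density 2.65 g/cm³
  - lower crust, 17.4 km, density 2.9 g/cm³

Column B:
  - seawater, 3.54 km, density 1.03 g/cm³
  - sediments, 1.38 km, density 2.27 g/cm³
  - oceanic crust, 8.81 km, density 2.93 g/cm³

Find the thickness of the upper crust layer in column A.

Take the compensation level at the base of the deeper column (depth z_c below the surface of column A) and equate Σ ρ_i t_i down to z_c; mantle fills any gap and the z_c terms cancel.
Column A: x×2.65 + 17.4×2.9 + (z_c − 17.4 − x)×3.37
Column B: 1.15×0 + 3.54×1.03 + 1.38×2.27 + 8.81×2.93 + (z_c − 1.15 − 13.73)×3.37
The z_c×3.37 term appears on both sides and cancels. Collect the known terms of each column as K = Σ(ρt)_known − 3.37 × (depth of known layers): K_A = 50.46 − 3.37×17.4 = −8.178; K_B = 32.5921 − 3.37×(1.15 + 13.73) = −17.5535.
Balance: K_A − x×(3.37 − 2.65) = K_B, so x = (K_A − K_B)/(3.37 − 2.65) = 9.3755/0.72 = 13 km.

13 km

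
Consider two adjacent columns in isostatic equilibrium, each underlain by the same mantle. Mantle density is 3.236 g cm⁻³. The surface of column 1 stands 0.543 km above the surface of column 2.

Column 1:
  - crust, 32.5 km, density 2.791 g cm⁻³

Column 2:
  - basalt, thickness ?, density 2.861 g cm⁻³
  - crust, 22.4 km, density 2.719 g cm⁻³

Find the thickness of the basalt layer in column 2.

3 km

Take the compensation level at the base of the deeper column (depth z_c below the surface of column 1) and equate Σ ρ_i t_i down to z_c; mantle fills any gap and the z_c terms cancel.
Column 1: 32.5×2.791 + (z_c − 32.5)×3.236
Column 2: 0.543×0 + x×2.861 + 22.4×2.719 + (z_c − 0.543 − 22.4 − x)×3.236
The z_c×3.236 term appears on both sides and cancels. Collect the known terms of each column as K = Σ(ρt)_known − 3.236 × (depth of known layers): K_1 = 90.7075 − 3.236×32.5 = −14.4625; K_2 = 60.9056 − 3.236×(0.543 + 22.4) = −13.337948.
Balance: K_1 = K_2 − x×(3.236 − 2.861), so x = (K_2 − K_1)/(3.236 − 2.861) = 1.12455/0.375 = 3 km.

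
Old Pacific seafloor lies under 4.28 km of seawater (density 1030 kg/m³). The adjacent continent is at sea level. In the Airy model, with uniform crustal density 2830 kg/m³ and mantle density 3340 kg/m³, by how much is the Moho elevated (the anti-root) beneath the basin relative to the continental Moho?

15.1 km

Balancing pressure at the compensation depth: replacing crust with seawater at the top is compensated by replacing crust with mantle at the base: d (ρ_c − ρ_w) = a (ρ_m − ρ_c).
a = d (ρ_c − ρ_w)/(ρ_m − ρ_c) = 4.28 km × 1800/510 = 15.1 km.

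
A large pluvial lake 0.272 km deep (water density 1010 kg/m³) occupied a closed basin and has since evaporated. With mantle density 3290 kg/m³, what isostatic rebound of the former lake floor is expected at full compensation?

u = d ρ_w/ρ_m = 0.272 km × 1010/3290 = 0.0835 km.

0.0835 km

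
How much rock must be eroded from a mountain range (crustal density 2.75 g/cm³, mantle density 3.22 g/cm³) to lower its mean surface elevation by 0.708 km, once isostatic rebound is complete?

Net drop Δ = e − u = e − e ρ_c/ρ_m = e (ρ_m − ρ_c)/ρ_m.
e = Δ ρ_m/(ρ_m − ρ_c) = 0.708 km × 3.22/0.47 = 4.85 km.

4.85 km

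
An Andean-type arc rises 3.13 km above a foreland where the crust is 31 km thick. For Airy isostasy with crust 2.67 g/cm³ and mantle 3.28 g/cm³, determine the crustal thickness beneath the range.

Root depth r = h ρ_c / (ρ_m − ρ_c) = 3.13 km × 2.67 / 0.61 = 13.7 km.
Total thickness = T + h + r = 31 km + 3.13 km + 13.7 km = 47.8 km.

47.8 km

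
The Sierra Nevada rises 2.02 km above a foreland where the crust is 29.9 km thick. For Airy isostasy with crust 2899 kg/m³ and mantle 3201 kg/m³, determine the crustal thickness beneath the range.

51.3 km

Root depth r = h ρ_c / (ρ_m − ρ_c) = 2.02 km × 2899 / 302 = 19.39 km.
Total thickness = T + h + r = 29.9 km + 2.02 km + 19.39 km = 51.3 km.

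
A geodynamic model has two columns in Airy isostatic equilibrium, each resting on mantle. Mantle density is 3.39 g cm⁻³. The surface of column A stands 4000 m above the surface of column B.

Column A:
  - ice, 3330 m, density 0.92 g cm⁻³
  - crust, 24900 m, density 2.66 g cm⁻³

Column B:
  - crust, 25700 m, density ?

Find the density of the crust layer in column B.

2.89 g cm⁻³

Take the compensation level at the base of the deeper column (depth z_c below the surface of column A) and equate Σ ρ_i t_i down to z_c; mantle fills any gap and the z_c terms cancel.
Column A: 3330×0.92 + 24900×2.66 + (z_c − 28230)×3.39
Column B: 4000×0 + 25700×ρ + (z_c − 4000 − 25700)×3.39
The z_c×3.39 term appears on both sides and cancels. Collect the known terms of each column as K = Σ(ρt)_known − 3.39 × (depth of known layers): K_A = 69297.6 − 3.39×28230 = −26402.1; K_B = 0 − 3.39×(4000 + 25700) = −100683.
Balance: K_A = K_B + 25700×ρ, so ρ = (K_A − K_B)/25700 = 74280.9/25700 = 2.89 g cm⁻³.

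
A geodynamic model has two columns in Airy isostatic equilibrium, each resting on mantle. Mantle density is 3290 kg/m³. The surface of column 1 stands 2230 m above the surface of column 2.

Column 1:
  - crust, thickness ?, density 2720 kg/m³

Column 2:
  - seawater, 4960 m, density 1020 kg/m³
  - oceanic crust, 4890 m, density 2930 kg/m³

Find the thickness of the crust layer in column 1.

Take the compensation level at the base of the deeper column (depth z_c below the surface of column 1) and equate Σ ρ_i t_i down to z_c; mantle fills any gap and the z_c terms cancel.
Column 1: x×2720 + (z_c − 0 − x)×3290
Column 2: 2230×0 + 4960×1020 + 4890×2930 + (z_c − 2230 − 9850)×3290
The z_c×3290 term appears on both sides and cancels. Collect the known terms of each column as K = Σ(ρt)_known − 3290 × (depth of known layers): K_1 = 0 − 3290×0 = 0; K_2 = 19386900 − 3290×(2230 + 9850) = −20356300.
Balance: K_1 − x×(3290 − 2720) = K_2, so x = (K_1 − K_2)/(3290 − 2720) = 20356300/570 = 35700 m.

35700 m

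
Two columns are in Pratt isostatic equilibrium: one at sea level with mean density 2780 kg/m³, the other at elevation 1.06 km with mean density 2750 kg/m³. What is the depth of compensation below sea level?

ρ_ref D = ρ (D + h) → D (ρ_ref − ρ) = ρ h.
D = ρ h/(ρ_ref − ρ) = 2750 × 1.06 km/(2780 − 2750) = 97.2 km.

97.2 km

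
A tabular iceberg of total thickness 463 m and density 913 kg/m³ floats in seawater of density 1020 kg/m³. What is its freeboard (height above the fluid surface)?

48.6 m

Floating equilibrium: submerged depth d = t ρ_obj/ρ_fluid = 463 m × 913/1020 = 414.4 m.
Freeboard = t − d = 463 m − 414.4 m = 48.6 m.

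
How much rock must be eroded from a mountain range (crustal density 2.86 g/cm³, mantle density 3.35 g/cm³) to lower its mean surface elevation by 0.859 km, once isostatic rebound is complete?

Net drop Δ = e − u = e − e ρ_c/ρ_m = e (ρ_m − ρ_c)/ρ_m.
e = Δ ρ_m/(ρ_m − ρ_c) = 0.859 km × 3.35/0.49 = 5.87 km.

5.87 km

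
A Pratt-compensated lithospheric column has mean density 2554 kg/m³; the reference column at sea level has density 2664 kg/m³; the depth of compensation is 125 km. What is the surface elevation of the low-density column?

ρ_ref D = ρ (D + h) → h = D (ρ_ref − ρ)/ρ.
h = 125 km × (2664 − 2554)/2554 = 5.38 km.

5.38 km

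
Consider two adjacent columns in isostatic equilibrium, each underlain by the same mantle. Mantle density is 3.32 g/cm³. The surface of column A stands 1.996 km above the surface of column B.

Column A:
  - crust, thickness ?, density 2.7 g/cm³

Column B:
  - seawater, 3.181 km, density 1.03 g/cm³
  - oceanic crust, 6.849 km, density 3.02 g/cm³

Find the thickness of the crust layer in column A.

Take the compensation level at the base of the deeper column (depth z_c below the surface of column A) and equate Σ ρ_i t_i down to z_c; mantle fills any gap and the z_c terms cancel.
Column A: x×2.7 + (z_c − 0 − x)×3.32
Column B: 1.996×0 + 3.181×1.03 + 6.849×3.02 + (z_c − 1.996 − 10.03)×3.32
The z_c×3.32 term appears on both sides and cancels. Collect the known terms of each column as K = Σ(ρt)_known − 3.32 × (depth of known layers): K_A = 0 − 3.32×0 = 0; K_B = 23.96041 − 3.32×(1.996 + 10.03) = −15.96591.
Balance: K_A − x×(3.32 − 2.7) = K_B, so x = (K_A − K_B)/(3.32 − 2.7) = 15.9659/0.62 = 25.8 km.

25.8 km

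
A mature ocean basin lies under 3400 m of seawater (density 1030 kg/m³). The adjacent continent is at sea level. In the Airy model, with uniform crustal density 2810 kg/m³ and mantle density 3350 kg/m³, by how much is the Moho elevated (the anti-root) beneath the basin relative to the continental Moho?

11200 m

For local isostatic compensation: replacing crust with seawater at the top is compensated by replacing crust with mantle at the base: d (ρ_c − ρ_w) = a (ρ_m − ρ_c).
a = d (ρ_c − ρ_w)/(ρ_m − ρ_c) = 3400 m × 1780/540 = 11200 m.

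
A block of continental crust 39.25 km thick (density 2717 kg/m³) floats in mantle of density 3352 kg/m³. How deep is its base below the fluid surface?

Draft d = t ρ_obj/ρ_fluid = 39.25 km × 2717/3352 = 31.8 km.

31.8 km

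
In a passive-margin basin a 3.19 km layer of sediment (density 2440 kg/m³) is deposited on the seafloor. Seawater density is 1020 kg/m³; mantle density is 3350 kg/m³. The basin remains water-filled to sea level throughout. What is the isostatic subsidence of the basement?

Submarine loading: the sediment displaces seawater, and the subsidence is in turn flooded, so s (ρ_m − ρ_w) = t (ρ_sed − ρ_w).
s = 3.19 km × (2440 − 1020) / (3350 − 1020) = 1.94 km.

1.94 km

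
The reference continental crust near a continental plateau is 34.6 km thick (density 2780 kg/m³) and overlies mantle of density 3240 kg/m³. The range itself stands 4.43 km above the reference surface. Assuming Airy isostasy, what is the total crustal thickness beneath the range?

65.8 km

Root depth r = h ρ_c / (ρ_m − ρ_c) = 4.43 km × 2780 / 460 = 26.77 km.
Total thickness = T + h + r = 34.6 km + 4.43 km + 26.77 km = 65.8 km.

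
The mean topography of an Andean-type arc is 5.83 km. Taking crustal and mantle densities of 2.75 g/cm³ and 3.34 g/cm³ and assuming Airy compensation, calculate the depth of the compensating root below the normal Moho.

27.2 km

Balancing pressure at the compensation depth: the weight of the topography is balanced by the buoyancy of the root, ρ_c h = (ρ_m − ρ_c) r.
r = h · ρ_c / (ρ_m − ρ_c) = 5.83 km × 2.75 / (3.34 − 2.75) = 27.2 km.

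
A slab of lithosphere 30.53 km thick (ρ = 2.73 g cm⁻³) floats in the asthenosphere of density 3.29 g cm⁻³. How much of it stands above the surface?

Floating equilibrium: submerged depth d = t ρ_obj/ρ_fluid = 30.53 km × 2.73/3.29 = 25.33 km.
Freeboard = t − d = 30.53 km − 25.33 km = 5.2 km.

5.2 km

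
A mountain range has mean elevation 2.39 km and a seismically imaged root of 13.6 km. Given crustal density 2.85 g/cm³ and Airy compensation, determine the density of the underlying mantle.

3.35 g/cm³

Airy balance: ρ_c h = (ρ_m − ρ_c) r → ρ_m = ρ_c (1 + h/r).
ρ_m = 2.85 × (1 + 2.39 km/13.6 km) = 3.35 g/cm³.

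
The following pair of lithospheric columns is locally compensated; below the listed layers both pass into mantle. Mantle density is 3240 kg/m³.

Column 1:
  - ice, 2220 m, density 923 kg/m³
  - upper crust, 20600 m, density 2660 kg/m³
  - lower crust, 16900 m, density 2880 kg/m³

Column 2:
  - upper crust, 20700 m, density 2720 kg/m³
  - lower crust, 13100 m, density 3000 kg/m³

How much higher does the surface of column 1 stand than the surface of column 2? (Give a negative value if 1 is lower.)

For any compensation level in the mantle, the mantle terms cancel and isostasy reduces to e = (Σt_1 − Σt_2) − (Σ(ρt)_1 − Σ(ρt)_2) / ρ_m.
Σt_1 = 39720 m; Σt_2 = 33800 m; Σ(ρt)_1 = 105517060; Σ(ρt)_2 = 95604000 (in m·kg/m³).
e = (39720 − 33800) − (105517060 − 95604000) / 3240 = 2860 m.

2860 m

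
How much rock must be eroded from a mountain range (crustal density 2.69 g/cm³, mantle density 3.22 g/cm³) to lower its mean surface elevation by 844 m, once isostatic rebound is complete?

5130 m

Net drop Δ = e − u = e − e ρ_c/ρ_m = e (ρ_m − ρ_c)/ρ_m.
e = Δ ρ_m/(ρ_m − ρ_c) = 844 m × 3.22/0.53 = 5130 m.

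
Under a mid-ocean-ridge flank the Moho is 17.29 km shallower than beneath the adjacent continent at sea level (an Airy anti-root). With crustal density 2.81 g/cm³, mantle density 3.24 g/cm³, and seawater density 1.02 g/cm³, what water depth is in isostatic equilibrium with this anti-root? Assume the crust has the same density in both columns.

Replacing a thickness d of crust by seawater at the top must be balanced by replacing crust with mantle at the base: d (ρ_c − ρ_w) = a (ρ_m − ρ_c).
d = a (ρ_m − ρ_c)/(ρ_c − ρ_w) = 17.29 km × 0.43/1.79 = 4.15 km.

4.15 km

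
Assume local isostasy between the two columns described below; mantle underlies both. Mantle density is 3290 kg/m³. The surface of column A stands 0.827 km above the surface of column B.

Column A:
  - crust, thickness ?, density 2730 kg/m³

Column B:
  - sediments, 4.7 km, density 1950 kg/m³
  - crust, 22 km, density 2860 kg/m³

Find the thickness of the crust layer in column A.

33 km

Take the compensation level at the base of the deeper column (depth z_c below the surface of column A) and equate Σ ρ_i t_i down to z_c; mantle fills any gap and the z_c terms cancel.
Column A: x×2730 + (z_c − 0 − x)×3290
Column B: 0.827×0 + 4.7×1950 + 22×2860 + (z_c − 0.827 − 26.7)×3290
The z_c×3290 term appears on both sides and cancels. Collect the known terms of each column as K = Σ(ρt)_known − 3290 × (depth of known layers): K_A = 0 − 3290×0 = 0; K_B = 72085 − 3290×(0.827 + 26.7) = −18478.83.
Balance: K_A − x×(3290 − 2730) = K_B, so x = (K_A − K_B)/(3290 − 2730) = 18478.8/560 = 33 km.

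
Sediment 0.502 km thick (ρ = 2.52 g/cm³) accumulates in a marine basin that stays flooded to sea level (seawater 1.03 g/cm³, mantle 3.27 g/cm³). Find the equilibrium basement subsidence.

0.334 km

Submarine loading: the sediment displaces seawater, and the subsidence is in turn flooded, so s (ρ_m − ρ_w) = t (ρ_sed − ρ_w).
s = 0.502 km × (2.52 − 1.03) / (3.27 − 1.03) = 0.334 km.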